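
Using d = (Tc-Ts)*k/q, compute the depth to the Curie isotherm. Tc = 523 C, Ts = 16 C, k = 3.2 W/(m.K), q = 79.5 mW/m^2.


T_Curie - T_surf = 523 - 16 = 507 C
Convert q to W/m^2: 79.5 mW/m^2 = 0.0795 W/m^2
d = 507 * 3.2 / 0.0795 = 20407.55 m

20407.55


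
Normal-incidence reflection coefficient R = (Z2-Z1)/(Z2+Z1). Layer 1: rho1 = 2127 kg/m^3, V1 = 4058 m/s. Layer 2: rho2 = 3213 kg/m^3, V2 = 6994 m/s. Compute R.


Z1 = 2127 * 4058 = 8631366
Z2 = 3213 * 6994 = 22471722
R = (22471722 - 8631366) / (22471722 + 8631366) = 13840356 / 31103088 = 0.445

0.445


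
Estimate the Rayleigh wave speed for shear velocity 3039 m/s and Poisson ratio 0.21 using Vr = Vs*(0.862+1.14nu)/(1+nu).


Numerator factor = 0.862 + 1.14*0.21 = 1.1014
Denominator = 1 + 0.21 = 1.21
Vr = 3039 * 1.1014 / 1.21 = 2766.24 m/s

2766.24


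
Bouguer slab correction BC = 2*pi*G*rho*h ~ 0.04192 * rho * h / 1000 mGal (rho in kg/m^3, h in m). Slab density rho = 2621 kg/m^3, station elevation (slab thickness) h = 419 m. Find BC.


BC = 0.04192 * rho * h / 1000
= 0.04192 * 2621 * 419 / 1000
= 46.0365 mGal

46.0365


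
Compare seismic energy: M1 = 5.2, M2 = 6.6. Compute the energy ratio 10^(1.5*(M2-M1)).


M2 - M1 = 6.6 - 5.2 = 1.4
1.5 * 1.4 = 2.1
ratio = 10^2.1 = 125.89

125.89


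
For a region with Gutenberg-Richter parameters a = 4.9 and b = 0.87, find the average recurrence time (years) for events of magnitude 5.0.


log10(N) = 4.9 - 0.87*5.0 = 0.55
N = 10^0.55 = 3.548134
T = 1/N = 1/3.548134 = 0.2818 years

0.2818


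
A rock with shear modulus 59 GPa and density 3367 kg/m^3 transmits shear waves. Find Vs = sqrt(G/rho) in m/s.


Convert G to Pa: G = 59e9 Pa
Compute G/rho = 59e9 / 3367 = 17523017.523
Vs = sqrt(17523017.523) = 4186.05 m/s

4186.05


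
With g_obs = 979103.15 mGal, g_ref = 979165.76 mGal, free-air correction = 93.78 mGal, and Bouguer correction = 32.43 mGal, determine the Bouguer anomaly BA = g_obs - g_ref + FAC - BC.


BA = g_obs - g_ref + FAC - BC
= 979103.15 - 979165.76 + 93.78 - 32.43
= -1.26 mGal

-1.26


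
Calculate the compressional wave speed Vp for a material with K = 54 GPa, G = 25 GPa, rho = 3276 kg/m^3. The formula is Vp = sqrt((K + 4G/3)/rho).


First compute the effective modulus:
K + 4G/3 = 54e9 + 4*25e9/3 = 87333333333.33 Pa
Then divide by density:
87333333333.33 / 3276 = 26658526.6585 Pa/(kg/m^3)
Take the square root:
Vp = sqrt(26658526.6585) = 5163.19 m/s

5163.19


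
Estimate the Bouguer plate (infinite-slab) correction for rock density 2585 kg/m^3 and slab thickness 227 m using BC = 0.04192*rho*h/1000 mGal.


BC = 0.04192 * rho * h / 1000
= 0.04192 * 2585 * 227 / 1000
= 24.5984 mGal

24.5984


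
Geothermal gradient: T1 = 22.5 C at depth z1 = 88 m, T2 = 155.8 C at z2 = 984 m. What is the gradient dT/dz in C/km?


dT = 155.8 - 22.5 = 133.3 C
dz = 984 - 88 = 896 m
gradient = dT/dz * 1000 = 133.3/896 * 1000 = 148.7723 C/km

148.7723


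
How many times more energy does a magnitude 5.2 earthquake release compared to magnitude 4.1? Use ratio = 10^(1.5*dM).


M2 - M1 = 5.2 - 4.1 = 1.1
1.5 * 1.1 = 1.65
ratio = 10^1.65 = 44.67

44.67


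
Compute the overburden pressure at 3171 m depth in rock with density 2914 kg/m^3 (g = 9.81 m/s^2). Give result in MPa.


P = rho * g * z / 1e6
= 2914 * 9.81 * 3171 / 1e6
= 90647284.14 / 1e6
= 90.6473 MPa

90.6473


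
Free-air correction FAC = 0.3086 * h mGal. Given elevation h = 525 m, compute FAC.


FAC = 0.3086 * h
= 0.3086 * 525
= 162.015 mGal

162.015


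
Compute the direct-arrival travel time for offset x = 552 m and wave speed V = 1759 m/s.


t = x / V
= 552 / 1759
= 0.3138 s

0.3138


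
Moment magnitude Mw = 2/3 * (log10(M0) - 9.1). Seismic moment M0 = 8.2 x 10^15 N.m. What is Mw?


log10(M0) = log10(8.2 x 10^15) = 15.9138
Mw = 2/3 * (15.9138 - 9.1)
= 2/3 * 6.8138
= 4.54

4.54


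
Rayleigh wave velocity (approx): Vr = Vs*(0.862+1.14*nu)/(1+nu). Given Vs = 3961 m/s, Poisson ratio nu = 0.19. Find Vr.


Numerator factor = 0.862 + 1.14*0.19 = 1.0786
Denominator = 1 + 0.19 = 1.19
Vr = 3961 * 1.0786 / 1.19 = 3590.2 m/s

3590.2


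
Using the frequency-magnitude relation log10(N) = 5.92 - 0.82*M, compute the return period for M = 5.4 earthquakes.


log10(N) = 5.92 - 0.82*5.4 = 1.492
N = 10^1.492 = 31.045596
T = 1/N = 1/31.045596 = 0.0322 years

0.0322


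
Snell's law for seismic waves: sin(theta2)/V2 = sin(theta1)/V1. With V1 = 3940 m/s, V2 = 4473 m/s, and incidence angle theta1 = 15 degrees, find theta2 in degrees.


sin(theta1) = sin(15 deg) = 0.258819
sin(theta2) = V2/V1 * sin(theta1) = 4473/3940 * 0.258819 = 0.293832
theta2 = arcsin(0.293832) = 17.0875 degrees

17.0875


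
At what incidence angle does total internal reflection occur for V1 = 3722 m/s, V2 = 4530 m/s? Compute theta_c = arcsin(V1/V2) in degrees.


V1/V2 = 3722/4530 = 0.821634
theta_c = arcsin(0.821634) = 55.2487 degrees

55.2487


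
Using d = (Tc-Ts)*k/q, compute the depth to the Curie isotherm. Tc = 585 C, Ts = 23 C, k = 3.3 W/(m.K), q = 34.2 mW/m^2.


T_Curie - T_surf = 585 - 23 = 562 C
Convert q to W/m^2: 34.2 mW/m^2 = 0.0342 W/m^2
d = 562 * 3.3 / 0.0342 = 54228.07 m

54228.07


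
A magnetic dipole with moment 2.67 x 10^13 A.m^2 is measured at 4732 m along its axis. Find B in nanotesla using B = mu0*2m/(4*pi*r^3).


m = 2.67 x 10^13 = 26700000000000 A.m^2
2m = 53400000000000 A.m^2
r^3 = 4732^3 = 105958111168
B = (4pi*10^-7) * 53400000000000 / (4*pi * 105958111168) * 1e9
= 67104419.080678 / 1331508894534.56 * 1e9
= 50397.2744 nT

50397.2744


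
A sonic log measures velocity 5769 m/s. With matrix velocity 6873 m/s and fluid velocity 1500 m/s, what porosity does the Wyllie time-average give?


1/V - 1/Vm = 1/5769 - 1/6873 = 2.784e-05
1/Vf - 1/Vm = 1/1500 - 1/6873 = 0.00052117
phi = 2.784e-05 / 0.00052117 = 0.0534

0.0534


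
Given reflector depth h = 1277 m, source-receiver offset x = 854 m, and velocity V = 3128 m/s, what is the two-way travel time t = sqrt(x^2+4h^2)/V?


x^2 + 4h^2 = 854^2 + 4*1277^2 = 729316 + 6522916 = 7252232
sqrt(7252232) = 2692.9968
t = 2692.9968 / 3128 = 0.8609 s

0.8609


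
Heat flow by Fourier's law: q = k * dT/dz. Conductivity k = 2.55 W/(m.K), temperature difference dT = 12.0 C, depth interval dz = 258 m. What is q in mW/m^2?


q = k * dT / dz * 1000
= 2.55 * 12.0 / 258 * 1000
= 0.118605 * 1000
= 118.6047 mW/m^2

118.6047


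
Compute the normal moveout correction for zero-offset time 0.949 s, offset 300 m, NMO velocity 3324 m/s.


x/Vnmo = 300/3324 = 0.090253
(x/Vnmo)^2 = 0.008146
t0^2 = 0.900601
sqrt(0.900601 + 0.008146) = 0.953282
dt = 0.953282 - 0.949 = 0.004282

0.004282


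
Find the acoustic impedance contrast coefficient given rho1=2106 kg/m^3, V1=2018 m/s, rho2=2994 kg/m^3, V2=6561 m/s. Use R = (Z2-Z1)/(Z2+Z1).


Z1 = 2106 * 2018 = 4249908
Z2 = 2994 * 6561 = 19643634
R = (19643634 - 4249908) / (19643634 + 4249908) = 15393726 / 23893542 = 0.6443

0.6443


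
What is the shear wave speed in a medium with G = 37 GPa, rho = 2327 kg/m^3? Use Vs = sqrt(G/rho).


Convert G to Pa: G = 37e9 Pa
Compute G/rho = 37e9 / 2327 = 15900300.8165
Vs = sqrt(15900300.8165) = 3987.52 m/s

3987.52


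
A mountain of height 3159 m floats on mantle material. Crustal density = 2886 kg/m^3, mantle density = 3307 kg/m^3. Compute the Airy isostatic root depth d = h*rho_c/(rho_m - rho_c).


rho_m - rho_c = 3307 - 2886 = 421
d = 3159 * 2886 / 421
= 9116874 / 421
= 21655.28 m

21655.28


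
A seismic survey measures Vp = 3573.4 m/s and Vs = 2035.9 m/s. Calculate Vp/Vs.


Vp/Vs = 3573.4 / 2035.9
= 1.7552

1.7552


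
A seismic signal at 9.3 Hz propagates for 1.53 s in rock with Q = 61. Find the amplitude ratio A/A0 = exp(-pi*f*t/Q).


pi*f*t/Q = pi*9.3*1.53/61 = 0.732815
A/A0 = exp(-0.732815) = 0.480554

0.480554


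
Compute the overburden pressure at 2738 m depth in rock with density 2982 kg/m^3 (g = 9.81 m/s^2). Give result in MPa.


P = rho * g * z / 1e6
= 2982 * 9.81 * 2738 / 1e6
= 80095863.96 / 1e6
= 80.0959 MPa

80.0959


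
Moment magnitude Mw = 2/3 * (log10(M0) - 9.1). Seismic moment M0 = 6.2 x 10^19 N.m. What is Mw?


log10(M0) = log10(6.2 x 10^19) = 19.7924
Mw = 2/3 * (19.7924 - 9.1)
= 2/3 * 10.6924
= 7.13

7.13


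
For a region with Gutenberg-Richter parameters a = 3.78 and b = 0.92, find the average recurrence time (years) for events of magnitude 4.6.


log10(N) = 3.78 - 0.92*4.6 = -0.452
N = 10^-0.452 = 0.353183
T = 1/N = 1/0.353183 = 2.8314 years

2.8314


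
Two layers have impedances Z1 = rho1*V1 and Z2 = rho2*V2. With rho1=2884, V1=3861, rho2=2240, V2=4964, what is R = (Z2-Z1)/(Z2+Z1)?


Z1 = 2884 * 3861 = 11135124
Z2 = 2240 * 4964 = 11119360
R = (11119360 - 11135124) / (11119360 + 11135124) = -15764 / 22254484 = -0.0007

-7.000000e-04


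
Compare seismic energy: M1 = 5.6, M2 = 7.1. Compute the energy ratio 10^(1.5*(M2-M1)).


M2 - M1 = 7.1 - 5.6 = 1.5
1.5 * 1.5 = 2.25
ratio = 10^2.25 = 177.83

177.83


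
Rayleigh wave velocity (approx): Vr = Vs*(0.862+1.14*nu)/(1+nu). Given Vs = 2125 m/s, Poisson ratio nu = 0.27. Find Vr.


Numerator factor = 0.862 + 1.14*0.27 = 1.1698
Denominator = 1 + 0.27 = 1.27
Vr = 2125 * 1.1698 / 1.27 = 1957.34 m/s

1957.34


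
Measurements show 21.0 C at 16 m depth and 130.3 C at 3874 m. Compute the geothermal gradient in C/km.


dT = 130.3 - 21.0 = 109.3 C
dz = 3874 - 16 = 3858 m
gradient = dT/dz * 1000 = 109.3/3858 * 1000 = 28.3307 C/km

28.3307


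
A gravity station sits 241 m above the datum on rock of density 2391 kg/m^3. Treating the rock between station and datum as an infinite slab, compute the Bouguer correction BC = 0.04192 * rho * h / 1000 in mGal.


BC = 0.04192 * rho * h / 1000
= 0.04192 * 2391 * 241 / 1000
= 24.1556 mGal

24.1556


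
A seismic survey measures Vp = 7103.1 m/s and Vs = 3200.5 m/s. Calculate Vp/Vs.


Vp/Vs = 7103.1 / 3200.5
= 2.2194

2.2194


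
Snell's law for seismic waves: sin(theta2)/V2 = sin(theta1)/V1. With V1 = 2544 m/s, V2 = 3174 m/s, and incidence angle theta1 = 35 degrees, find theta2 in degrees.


sin(theta1) = sin(35 deg) = 0.573576
sin(theta2) = V2/V1 * sin(theta1) = 3174/2544 * 0.573576 = 0.715618
theta2 = arcsin(0.715618) = 45.6939 degrees

45.6939


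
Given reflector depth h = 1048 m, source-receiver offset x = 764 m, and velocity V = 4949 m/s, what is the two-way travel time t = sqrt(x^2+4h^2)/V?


x^2 + 4h^2 = 764^2 + 4*1048^2 = 583696 + 4393216 = 4976912
sqrt(4976912) = 2230.8994
t = 2230.8994 / 4949 = 0.4508 s

0.4508


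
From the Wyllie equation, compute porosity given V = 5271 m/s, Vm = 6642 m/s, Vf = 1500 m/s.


1/V - 1/Vm = 1/5271 - 1/6642 = 3.916e-05
1/Vf - 1/Vm = 1/1500 - 1/6642 = 0.00051611
phi = 3.916e-05 / 0.00051611 = 0.0759

0.0759


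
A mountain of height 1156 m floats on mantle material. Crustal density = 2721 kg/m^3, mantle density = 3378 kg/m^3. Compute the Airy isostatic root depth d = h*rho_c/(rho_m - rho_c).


rho_m - rho_c = 3378 - 2721 = 657
d = 1156 * 2721 / 657
= 3145476 / 657
= 4787.63 m

4787.63


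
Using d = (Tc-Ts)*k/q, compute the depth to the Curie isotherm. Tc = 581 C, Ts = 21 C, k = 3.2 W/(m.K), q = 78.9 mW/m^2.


T_Curie - T_surf = 581 - 21 = 560 C
Convert q to W/m^2: 78.9 mW/m^2 = 0.0789 W/m^2
d = 560 * 3.2 / 0.0789 = 22712.29 m

22712.29


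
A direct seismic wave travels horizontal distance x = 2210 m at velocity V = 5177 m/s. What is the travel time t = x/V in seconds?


t = x / V
= 2210 / 5177
= 0.4269 s

0.4269


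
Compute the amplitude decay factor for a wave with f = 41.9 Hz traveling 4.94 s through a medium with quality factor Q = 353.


pi*f*t/Q = pi*41.9*4.94/353 = 1.842112
A/A0 = exp(-1.842112) = 0.158482

0.158482


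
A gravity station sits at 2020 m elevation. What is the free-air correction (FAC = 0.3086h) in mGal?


FAC = 0.3086 * h
= 0.3086 * 2020
= 623.372 mGal

623.372


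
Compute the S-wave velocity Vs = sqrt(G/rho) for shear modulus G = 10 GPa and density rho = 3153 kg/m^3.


Convert G to Pa: G = 10e9 Pa
Compute G/rho = 10e9 / 3153 = 3171582.6197
Vs = sqrt(3171582.6197) = 1780.89 m/s

1780.89


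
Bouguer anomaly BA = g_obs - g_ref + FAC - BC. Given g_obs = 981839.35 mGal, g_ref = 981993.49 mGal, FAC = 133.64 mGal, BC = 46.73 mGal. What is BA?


BA = g_obs - g_ref + FAC - BC
= 981839.35 - 981993.49 + 133.64 - 46.73
= -67.23 mGal

-67.23


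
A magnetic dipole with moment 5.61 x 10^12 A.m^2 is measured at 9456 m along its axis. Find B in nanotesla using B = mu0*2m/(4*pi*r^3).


m = 5.61 x 10^12 = 5610000000000 A.m^2
2m = 11220000000000 A.m^2
r^3 = 9456^3 = 845517090816
B = (4pi*10^-7) * 11220000000000 / (4*pi * 845517090816) * 1e9
= 14099467.829311 / 10625081123968.64 * 1e9
= 1326.9986 nT

1326.9986


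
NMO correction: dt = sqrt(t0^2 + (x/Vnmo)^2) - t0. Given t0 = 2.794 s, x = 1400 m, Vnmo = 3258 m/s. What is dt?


x/Vnmo = 1400/3258 = 0.429711
(x/Vnmo)^2 = 0.184652
t0^2 = 7.806436
sqrt(7.806436 + 0.184652) = 2.826851
dt = 2.826851 - 2.794 = 0.032851

0.032851


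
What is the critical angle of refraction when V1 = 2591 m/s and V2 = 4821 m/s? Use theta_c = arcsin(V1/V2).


V1/V2 = 2591/4821 = 0.53744
theta_c = arcsin(0.53744) = 32.5096 degrees

32.5096


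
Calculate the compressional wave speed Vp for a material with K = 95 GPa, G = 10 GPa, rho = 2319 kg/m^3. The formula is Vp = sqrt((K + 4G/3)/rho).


First compute the effective modulus:
K + 4G/3 = 95e9 + 4*10e9/3 = 108333333333.33 Pa
Then divide by density:
108333333333.33 / 2319 = 46715538.3067 Pa/(kg/m^3)
Take the square root:
Vp = sqrt(46715538.3067) = 6834.88 m/s

6834.88


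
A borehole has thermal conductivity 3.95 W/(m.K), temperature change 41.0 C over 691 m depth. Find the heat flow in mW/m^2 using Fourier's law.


q = k * dT / dz * 1000
= 3.95 * 41.0 / 691 * 1000
= 0.23437 * 1000
= 234.3705 mW/m^2

234.3705


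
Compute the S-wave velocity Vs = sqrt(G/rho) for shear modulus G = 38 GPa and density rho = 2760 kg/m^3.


Convert G to Pa: G = 38e9 Pa
Compute G/rho = 38e9 / 2760 = 13768115.942
Vs = sqrt(13768115.942) = 3710.54 m/s

3710.54


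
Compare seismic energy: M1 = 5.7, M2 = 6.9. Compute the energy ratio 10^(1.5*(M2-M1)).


M2 - M1 = 6.9 - 5.7 = 1.2
1.5 * 1.2 = 1.8
ratio = 10^1.8 = 63.1

63.1


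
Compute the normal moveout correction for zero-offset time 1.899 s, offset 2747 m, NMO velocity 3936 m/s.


x/Vnmo = 2747/3936 = 0.697917
(x/Vnmo)^2 = 0.487088
t0^2 = 3.606201
sqrt(3.606201 + 0.487088) = 2.023188
dt = 2.023188 - 1.899 = 0.124188

0.124188


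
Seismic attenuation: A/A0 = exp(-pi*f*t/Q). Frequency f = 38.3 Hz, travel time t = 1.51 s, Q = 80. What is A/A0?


pi*f*t/Q = pi*38.3*1.51/80 = 2.271097
A/A0 = exp(-2.271097) = 0.103199

0.103199


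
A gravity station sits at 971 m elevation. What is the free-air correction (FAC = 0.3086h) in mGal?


FAC = 0.3086 * h
= 0.3086 * 971
= 299.6506 mGal

299.6506


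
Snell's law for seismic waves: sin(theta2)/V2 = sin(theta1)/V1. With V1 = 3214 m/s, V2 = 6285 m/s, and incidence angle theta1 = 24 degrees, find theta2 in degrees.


sin(theta1) = sin(24 deg) = 0.406737
sin(theta2) = V2/V1 * sin(theta1) = 6285/3214 * 0.406737 = 0.795376
theta2 = arcsin(0.795376) = 52.6908 degrees

52.6908


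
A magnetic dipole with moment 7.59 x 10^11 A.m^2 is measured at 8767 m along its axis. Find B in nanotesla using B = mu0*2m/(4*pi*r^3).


m = 7.59 x 10^11 = 759000000000 A.m^2
2m = 1518000000000 A.m^2
r^3 = 8767^3 = 673834153663
B = (4pi*10^-7) * 1518000000000 / (4*pi * 673834153663) * 1e9
= 1907575.05926 / 8467649707542.31 * 1e9
= 225.278 nT

225.278


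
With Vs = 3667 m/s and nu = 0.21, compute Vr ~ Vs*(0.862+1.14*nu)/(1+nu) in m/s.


Numerator factor = 0.862 + 1.14*0.21 = 1.1014
Denominator = 1 + 0.21 = 1.21
Vr = 3667 * 1.1014 / 1.21 = 3337.88 m/s

3337.88


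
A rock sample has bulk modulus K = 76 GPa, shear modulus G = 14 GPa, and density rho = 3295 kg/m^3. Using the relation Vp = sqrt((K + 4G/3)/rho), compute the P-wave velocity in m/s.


First compute the effective modulus:
K + 4G/3 = 76e9 + 4*14e9/3 = 94666666666.67 Pa
Then divide by density:
94666666666.67 / 3295 = 28730399.5953 Pa/(kg/m^3)
Take the square root:
Vp = sqrt(28730399.5953) = 5360.07 m/s

5360.07


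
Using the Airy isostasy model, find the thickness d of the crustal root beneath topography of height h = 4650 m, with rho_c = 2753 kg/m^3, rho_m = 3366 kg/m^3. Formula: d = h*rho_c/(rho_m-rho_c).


rho_m - rho_c = 3366 - 2753 = 613
d = 4650 * 2753 / 613
= 12801450 / 613
= 20883.28 m

20883.28


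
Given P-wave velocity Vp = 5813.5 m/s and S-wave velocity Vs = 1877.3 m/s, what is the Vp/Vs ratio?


Vp/Vs = 5813.5 / 1877.3
= 3.0967

3.0967


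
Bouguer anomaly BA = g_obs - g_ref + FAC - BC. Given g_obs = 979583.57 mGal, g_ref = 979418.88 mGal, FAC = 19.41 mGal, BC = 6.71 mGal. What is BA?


BA = g_obs - g_ref + FAC - BC
= 979583.57 - 979418.88 + 19.41 - 6.71
= 177.39 mGal

177.39


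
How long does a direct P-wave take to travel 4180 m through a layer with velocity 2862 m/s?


t = x / V
= 4180 / 2862
= 1.4605 s

1.4605


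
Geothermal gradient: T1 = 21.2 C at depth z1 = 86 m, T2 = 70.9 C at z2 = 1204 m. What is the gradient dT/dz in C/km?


dT = 70.9 - 21.2 = 49.7 C
dz = 1204 - 86 = 1118 m
gradient = dT/dz * 1000 = 49.7/1118 * 1000 = 44.4544 C/km

44.4544


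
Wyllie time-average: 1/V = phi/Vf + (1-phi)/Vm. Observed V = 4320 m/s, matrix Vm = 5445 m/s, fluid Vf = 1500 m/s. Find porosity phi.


1/V - 1/Vm = 1/4320 - 1/5445 = 4.783e-05
1/Vf - 1/Vm = 1/1500 - 1/5445 = 0.00048301
phi = 4.783e-05 / 0.00048301 = 0.099

0.099


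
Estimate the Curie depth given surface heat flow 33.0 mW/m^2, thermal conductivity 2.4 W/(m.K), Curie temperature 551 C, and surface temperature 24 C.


T_Curie - T_surf = 551 - 24 = 527 C
Convert q to W/m^2: 33.0 mW/m^2 = 0.033 W/m^2
d = 527 * 2.4 / 0.033 = 38327.27 m

38327.27


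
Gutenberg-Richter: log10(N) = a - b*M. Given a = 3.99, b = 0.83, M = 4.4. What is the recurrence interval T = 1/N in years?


log10(N) = 3.99 - 0.83*4.4 = 0.338
N = 10^0.338 = 2.17771
T = 1/N = 1/2.17771 = 0.4592 years

0.4592


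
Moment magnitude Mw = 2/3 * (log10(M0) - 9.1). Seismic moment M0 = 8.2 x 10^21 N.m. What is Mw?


log10(M0) = log10(8.2 x 10^21) = 21.9138
Mw = 2/3 * (21.9138 - 9.1)
= 2/3 * 12.8138
= 8.54

8.54


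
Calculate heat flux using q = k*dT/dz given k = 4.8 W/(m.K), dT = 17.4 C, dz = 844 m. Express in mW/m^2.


q = k * dT / dz * 1000
= 4.8 * 17.4 / 844 * 1000
= 0.098957 * 1000
= 98.9573 mW/m^2

98.9573


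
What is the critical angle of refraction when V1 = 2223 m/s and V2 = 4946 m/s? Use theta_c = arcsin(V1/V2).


V1/V2 = 2223/4946 = 0.449454
theta_c = arcsin(0.449454) = 26.7087 degrees

26.7087


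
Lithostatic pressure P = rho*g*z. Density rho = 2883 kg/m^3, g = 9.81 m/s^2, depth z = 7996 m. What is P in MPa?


P = rho * g * z / 1e6
= 2883 * 9.81 * 7996 / 1e6
= 226144711.08 / 1e6
= 226.1447 MPa

226.1447


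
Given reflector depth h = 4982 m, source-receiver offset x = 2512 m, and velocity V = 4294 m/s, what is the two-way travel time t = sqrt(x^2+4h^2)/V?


x^2 + 4h^2 = 2512^2 + 4*4982^2 = 6310144 + 99281296 = 105591440
sqrt(105591440) = 10275.7696
t = 10275.7696 / 4294 = 2.3931 s

2.3931


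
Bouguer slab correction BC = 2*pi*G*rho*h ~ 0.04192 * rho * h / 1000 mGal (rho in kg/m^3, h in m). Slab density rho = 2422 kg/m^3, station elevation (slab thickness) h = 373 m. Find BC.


BC = 0.04192 * rho * h / 1000
= 0.04192 * 2422 * 373 / 1000
= 37.8708 mGal

37.8708


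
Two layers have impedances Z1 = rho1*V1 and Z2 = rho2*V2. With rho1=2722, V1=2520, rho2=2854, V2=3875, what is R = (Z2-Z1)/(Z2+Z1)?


Z1 = 2722 * 2520 = 6859440
Z2 = 2854 * 3875 = 11059250
R = (11059250 - 6859440) / (11059250 + 6859440) = 4199810 / 17918690 = 0.2344

0.2344


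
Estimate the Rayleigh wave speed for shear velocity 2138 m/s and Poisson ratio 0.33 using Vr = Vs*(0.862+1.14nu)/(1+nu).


Numerator factor = 0.862 + 1.14*0.33 = 1.2382
Denominator = 1 + 0.33 = 1.33
Vr = 2138 * 1.2382 / 1.33 = 1990.43 m/s

1990.43


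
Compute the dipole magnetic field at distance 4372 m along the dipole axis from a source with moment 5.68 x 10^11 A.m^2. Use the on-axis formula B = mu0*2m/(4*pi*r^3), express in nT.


m = 5.68 x 10^11 = 568000000000 A.m^2
2m = 1136000000000 A.m^2
r^3 = 4372^3 = 83568086848
B = (4pi*10^-7) * 1136000000000 / (4*pi * 83568086848) * 1e9
= 1427539.701791 / 1050147550864.92 * 1e9
= 1359.3706 nT

1359.3706


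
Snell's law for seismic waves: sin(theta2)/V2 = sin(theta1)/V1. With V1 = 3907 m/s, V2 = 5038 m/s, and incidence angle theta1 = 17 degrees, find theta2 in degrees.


sin(theta1) = sin(17 deg) = 0.292372
sin(theta2) = V2/V1 * sin(theta1) = 5038/3907 * 0.292372 = 0.377008
theta2 = arcsin(0.377008) = 22.1484 degrees

22.1484


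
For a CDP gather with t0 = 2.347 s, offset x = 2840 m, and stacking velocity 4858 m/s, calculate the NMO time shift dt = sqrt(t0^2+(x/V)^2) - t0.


x/Vnmo = 2840/4858 = 0.584603
(x/Vnmo)^2 = 0.34176
t0^2 = 5.508409
sqrt(5.508409 + 0.34176) = 2.418712
dt = 2.418712 - 2.347 = 0.071712

0.071712


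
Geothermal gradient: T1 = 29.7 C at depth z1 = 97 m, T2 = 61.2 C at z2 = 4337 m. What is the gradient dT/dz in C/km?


dT = 61.2 - 29.7 = 31.5 C
dz = 4337 - 97 = 4240 m
gradient = dT/dz * 1000 = 31.5/4240 * 1000 = 7.4292 C/km

7.4292


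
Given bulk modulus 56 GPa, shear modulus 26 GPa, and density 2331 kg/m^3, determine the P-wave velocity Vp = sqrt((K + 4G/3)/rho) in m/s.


First compute the effective modulus:
K + 4G/3 = 56e9 + 4*26e9/3 = 90666666666.67 Pa
Then divide by density:
90666666666.67 / 2331 = 38896038.896 Pa/(kg/m^3)
Take the square root:
Vp = sqrt(38896038.896) = 6236.67 m/s

6236.67


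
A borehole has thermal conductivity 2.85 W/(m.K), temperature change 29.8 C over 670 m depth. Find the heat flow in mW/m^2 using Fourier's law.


q = k * dT / dz * 1000
= 2.85 * 29.8 / 670 * 1000
= 0.126761 * 1000
= 126.7612 mW/m^2

126.7612


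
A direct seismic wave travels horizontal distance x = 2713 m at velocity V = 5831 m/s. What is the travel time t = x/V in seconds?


t = x / V
= 2713 / 5831
= 0.4653 s

0.4653


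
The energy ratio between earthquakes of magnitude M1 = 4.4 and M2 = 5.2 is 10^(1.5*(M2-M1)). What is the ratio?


M2 - M1 = 5.2 - 4.4 = 0.8
1.5 * 0.8 = 1.2
ratio = 10^1.2 = 15.85

15.85


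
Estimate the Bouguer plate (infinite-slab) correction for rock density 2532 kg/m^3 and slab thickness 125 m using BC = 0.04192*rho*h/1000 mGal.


BC = 0.04192 * rho * h / 1000
= 0.04192 * 2532 * 125 / 1000
= 13.2677 mGal

13.2677


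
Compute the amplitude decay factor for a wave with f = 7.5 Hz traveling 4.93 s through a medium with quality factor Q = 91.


pi*f*t/Q = pi*7.5*4.93/91 = 1.276488
A/A0 = exp(-1.276488) = 0.279016

0.279016


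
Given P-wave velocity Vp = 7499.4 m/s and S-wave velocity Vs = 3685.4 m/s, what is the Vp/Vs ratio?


Vp/Vs = 7499.4 / 3685.4
= 2.0349

2.0349


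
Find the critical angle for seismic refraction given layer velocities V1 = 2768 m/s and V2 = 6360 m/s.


V1/V2 = 2768/6360 = 0.43522
theta_c = arcsin(0.43522) = 25.7993 degrees

25.7993


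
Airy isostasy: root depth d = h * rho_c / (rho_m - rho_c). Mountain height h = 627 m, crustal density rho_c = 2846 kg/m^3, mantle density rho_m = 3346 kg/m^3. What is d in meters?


rho_m - rho_c = 3346 - 2846 = 500
d = 627 * 2846 / 500
= 1784442 / 500
= 3568.88 m

3568.88


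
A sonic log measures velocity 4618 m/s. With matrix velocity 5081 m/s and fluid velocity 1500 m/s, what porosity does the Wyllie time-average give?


1/V - 1/Vm = 1/4618 - 1/5081 = 1.973e-05
1/Vf - 1/Vm = 1/1500 - 1/5081 = 0.00046986
phi = 1.973e-05 / 0.00046986 = 0.042

0.042


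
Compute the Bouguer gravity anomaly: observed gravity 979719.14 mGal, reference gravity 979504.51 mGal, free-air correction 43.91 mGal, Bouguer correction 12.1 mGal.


BA = g_obs - g_ref + FAC - BC
= 979719.14 - 979504.51 + 43.91 - 12.1
= 246.44 mGal

246.44


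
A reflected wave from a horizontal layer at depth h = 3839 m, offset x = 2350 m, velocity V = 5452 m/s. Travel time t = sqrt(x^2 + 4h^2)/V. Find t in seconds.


x^2 + 4h^2 = 2350^2 + 4*3839^2 = 5522500 + 58951684 = 64474184
sqrt(64474184) = 8029.5818
t = 8029.5818 / 5452 = 1.4728 s

1.4728


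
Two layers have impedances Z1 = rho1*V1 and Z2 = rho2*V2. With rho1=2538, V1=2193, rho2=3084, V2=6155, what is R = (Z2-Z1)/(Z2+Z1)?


Z1 = 2538 * 2193 = 5565834
Z2 = 3084 * 6155 = 18982020
R = (18982020 - 5565834) / (18982020 + 5565834) = 13416186 / 24547854 = 0.5465

0.5465


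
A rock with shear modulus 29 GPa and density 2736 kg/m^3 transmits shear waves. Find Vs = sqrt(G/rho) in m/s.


Convert G to Pa: G = 29e9 Pa
Compute G/rho = 29e9 / 2736 = 10599415.2047
Vs = sqrt(10599415.2047) = 3255.67 m/s

3255.67


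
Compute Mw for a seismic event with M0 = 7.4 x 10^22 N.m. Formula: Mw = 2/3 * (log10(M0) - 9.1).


log10(M0) = log10(7.4 x 10^22) = 22.8692
Mw = 2/3 * (22.8692 - 9.1)
= 2/3 * 13.7692
= 9.18

9.18


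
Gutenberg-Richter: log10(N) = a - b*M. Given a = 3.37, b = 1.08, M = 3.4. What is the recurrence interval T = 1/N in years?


log10(N) = 3.37 - 1.08*3.4 = -0.302
N = 10^-0.302 = 0.498884
T = 1/N = 1/0.498884 = 2.0045 years

2.0045


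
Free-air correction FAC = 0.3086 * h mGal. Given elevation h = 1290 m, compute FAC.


FAC = 0.3086 * h
= 0.3086 * 1290
= 398.094 mGal

398.094


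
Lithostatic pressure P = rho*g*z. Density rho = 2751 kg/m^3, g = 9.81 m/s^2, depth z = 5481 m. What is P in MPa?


P = rho * g * z / 1e6
= 2751 * 9.81 * 5481 / 1e6
= 147917446.11 / 1e6
= 147.9174 MPa

147.9174


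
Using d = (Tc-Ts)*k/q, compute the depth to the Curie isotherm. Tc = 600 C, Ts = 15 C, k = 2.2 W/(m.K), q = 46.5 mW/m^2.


T_Curie - T_surf = 600 - 15 = 585 C
Convert q to W/m^2: 46.5 mW/m^2 = 0.0465 W/m^2
d = 585 * 2.2 / 0.0465 = 27677.42 m

27677.42


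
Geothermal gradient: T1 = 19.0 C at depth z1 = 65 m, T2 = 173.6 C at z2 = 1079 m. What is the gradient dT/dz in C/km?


dT = 173.6 - 19.0 = 154.6 C
dz = 1079 - 65 = 1014 m
gradient = dT/dz * 1000 = 154.6/1014 * 1000 = 152.4655 C/km

152.4655


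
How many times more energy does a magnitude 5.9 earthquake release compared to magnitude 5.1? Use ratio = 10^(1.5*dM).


M2 - M1 = 5.9 - 5.1 = 0.8
1.5 * 0.8 = 1.2
ratio = 10^1.2 = 15.85

15.85


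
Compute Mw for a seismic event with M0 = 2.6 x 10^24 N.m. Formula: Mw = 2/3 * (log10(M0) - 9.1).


log10(M0) = log10(2.6 x 10^24) = 24.415
Mw = 2/3 * (24.415 - 9.1)
= 2/3 * 15.315
= 10.21

10.21


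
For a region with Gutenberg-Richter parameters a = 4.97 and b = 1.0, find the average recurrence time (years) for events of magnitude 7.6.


log10(N) = 4.97 - 1.0*7.6 = -2.63
N = 10^-2.63 = 0.002344
T = 1/N = 1/0.002344 = 426.5795 years

426.5795


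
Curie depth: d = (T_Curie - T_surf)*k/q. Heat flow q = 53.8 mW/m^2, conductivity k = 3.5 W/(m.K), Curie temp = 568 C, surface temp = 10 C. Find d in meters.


T_Curie - T_surf = 568 - 10 = 558 C
Convert q to W/m^2: 53.8 mW/m^2 = 0.0538 W/m^2
d = 558 * 3.5 / 0.0538 = 36301.12 m

36301.12


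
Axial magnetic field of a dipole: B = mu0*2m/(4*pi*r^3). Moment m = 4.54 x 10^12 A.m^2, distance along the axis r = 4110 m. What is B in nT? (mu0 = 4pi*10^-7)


m = 4.54 x 10^12 = 4540000000000 A.m^2
2m = 9080000000000 A.m^2
r^3 = 4110^3 = 69426531000
B = (4pi*10^-7) * 9080000000000 / (4*pi * 69426531000) * 1e9
= 11410264.517838 / 872439519015.3 * 1e9
= 13078.5737 nT

13078.5737


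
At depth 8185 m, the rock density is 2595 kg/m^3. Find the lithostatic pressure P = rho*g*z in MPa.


P = rho * g * z / 1e6
= 2595 * 9.81 * 8185 / 1e6
= 208365135.75 / 1e6
= 208.3651 MPa

208.3651


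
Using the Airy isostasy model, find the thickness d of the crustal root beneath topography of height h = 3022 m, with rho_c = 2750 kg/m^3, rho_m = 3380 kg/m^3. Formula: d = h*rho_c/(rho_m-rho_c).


rho_m - rho_c = 3380 - 2750 = 630
d = 3022 * 2750 / 630
= 8310500 / 630
= 13191.27 m

13191.27


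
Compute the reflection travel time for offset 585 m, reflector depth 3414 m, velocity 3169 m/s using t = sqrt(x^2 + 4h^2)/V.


x^2 + 4h^2 = 585^2 + 4*3414^2 = 342225 + 46621584 = 46963809
sqrt(46963809) = 6853.0146
t = 6853.0146 / 3169 = 2.1625 s

2.1625


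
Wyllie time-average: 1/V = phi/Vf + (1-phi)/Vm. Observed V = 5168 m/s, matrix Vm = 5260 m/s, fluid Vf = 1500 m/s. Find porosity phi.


1/V - 1/Vm = 1/5168 - 1/5260 = 3.38e-06
1/Vf - 1/Vm = 1/1500 - 1/5260 = 0.00047655
phi = 3.38e-06 / 0.00047655 = 0.0071

0.0071


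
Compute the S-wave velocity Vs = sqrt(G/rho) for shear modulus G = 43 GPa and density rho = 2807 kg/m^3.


Convert G to Pa: G = 43e9 Pa
Compute G/rho = 43e9 / 2807 = 15318845.7428
Vs = sqrt(15318845.7428) = 3913.93 m/s

3913.93


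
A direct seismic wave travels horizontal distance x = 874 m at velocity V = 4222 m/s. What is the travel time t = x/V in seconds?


t = x / V
= 874 / 4222
= 0.207 s

0.207


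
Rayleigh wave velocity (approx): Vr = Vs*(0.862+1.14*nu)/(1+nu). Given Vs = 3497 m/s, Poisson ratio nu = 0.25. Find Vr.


Numerator factor = 0.862 + 1.14*0.25 = 1.147
Denominator = 1 + 0.25 = 1.25
Vr = 3497 * 1.147 / 1.25 = 3208.85 m/s

3208.85


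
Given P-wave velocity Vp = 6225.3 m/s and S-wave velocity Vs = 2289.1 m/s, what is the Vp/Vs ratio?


Vp/Vs = 6225.3 / 2289.1
= 2.7195

2.7195


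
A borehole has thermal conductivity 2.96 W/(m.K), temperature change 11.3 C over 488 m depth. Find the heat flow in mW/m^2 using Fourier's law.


q = k * dT / dz * 1000
= 2.96 * 11.3 / 488 * 1000
= 0.068541 * 1000
= 68.541 mW/m^2

68.541


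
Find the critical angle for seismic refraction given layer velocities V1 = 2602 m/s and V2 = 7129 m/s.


V1/V2 = 2602/7129 = 0.364988
theta_c = arcsin(0.364988) = 21.4068 degrees

21.4068


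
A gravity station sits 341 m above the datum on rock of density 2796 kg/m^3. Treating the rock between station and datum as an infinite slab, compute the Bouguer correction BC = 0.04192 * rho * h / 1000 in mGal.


BC = 0.04192 * rho * h / 1000
= 0.04192 * 2796 * 341 / 1000
= 39.968 mGal

39.968


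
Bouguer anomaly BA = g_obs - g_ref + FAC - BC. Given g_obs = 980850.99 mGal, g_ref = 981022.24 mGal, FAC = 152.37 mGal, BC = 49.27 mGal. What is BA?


BA = g_obs - g_ref + FAC - BC
= 980850.99 - 981022.24 + 152.37 - 49.27
= -68.15 mGal

-68.15


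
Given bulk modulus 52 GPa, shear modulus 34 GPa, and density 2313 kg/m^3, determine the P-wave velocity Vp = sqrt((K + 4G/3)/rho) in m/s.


First compute the effective modulus:
K + 4G/3 = 52e9 + 4*34e9/3 = 97333333333.33 Pa
Then divide by density:
97333333333.33 / 2313 = 42080991.4973 Pa/(kg/m^3)
Take the square root:
Vp = sqrt(42080991.4973) = 6486.99 m/s

6486.99


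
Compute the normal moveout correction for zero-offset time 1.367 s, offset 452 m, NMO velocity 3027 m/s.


x/Vnmo = 452/3027 = 0.149323
(x/Vnmo)^2 = 0.022297
t0^2 = 1.868689
sqrt(1.868689 + 0.022297) = 1.375131
dt = 1.375131 - 1.367 = 0.008131

0.008131


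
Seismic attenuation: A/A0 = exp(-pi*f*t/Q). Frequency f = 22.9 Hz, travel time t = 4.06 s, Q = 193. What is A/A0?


pi*f*t/Q = pi*22.9*4.06/193 = 1.513401
A/A0 = exp(-1.513401) = 0.22016

0.22016


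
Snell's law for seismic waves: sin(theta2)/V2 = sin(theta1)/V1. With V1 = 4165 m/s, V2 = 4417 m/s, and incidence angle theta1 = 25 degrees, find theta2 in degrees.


sin(theta1) = sin(25 deg) = 0.422618
sin(theta2) = V2/V1 * sin(theta1) = 4417/4165 * 0.422618 = 0.448188
theta2 = arcsin(0.448188) = 26.6275 degrees

26.6275


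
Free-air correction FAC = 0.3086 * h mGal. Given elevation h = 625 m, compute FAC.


FAC = 0.3086 * h
= 0.3086 * 625
= 192.875 mGal

192.875


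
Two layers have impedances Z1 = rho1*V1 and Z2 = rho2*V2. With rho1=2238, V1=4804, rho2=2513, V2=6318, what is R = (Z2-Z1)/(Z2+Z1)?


Z1 = 2238 * 4804 = 10751352
Z2 = 2513 * 6318 = 15877134
R = (15877134 - 10751352) / (15877134 + 10751352) = 5125782 / 26628486 = 0.1925

0.1925


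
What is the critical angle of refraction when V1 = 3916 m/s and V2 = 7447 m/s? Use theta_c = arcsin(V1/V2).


V1/V2 = 3916/7447 = 0.525849
theta_c = arcsin(0.525849) = 31.7254 degrees

31.7254


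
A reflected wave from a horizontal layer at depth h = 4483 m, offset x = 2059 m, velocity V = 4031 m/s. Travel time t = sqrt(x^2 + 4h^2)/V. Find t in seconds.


x^2 + 4h^2 = 2059^2 + 4*4483^2 = 4239481 + 80389156 = 84628637
sqrt(84628637) = 9199.3824
t = 9199.3824 / 4031 = 2.2822 s

2.2822


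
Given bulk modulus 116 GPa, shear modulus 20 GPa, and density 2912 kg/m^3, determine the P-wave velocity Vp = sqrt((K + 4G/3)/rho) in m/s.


First compute the effective modulus:
K + 4G/3 = 116e9 + 4*20e9/3 = 142666666666.67 Pa
Then divide by density:
142666666666.67 / 2912 = 48992673.9927 Pa/(kg/m^3)
Take the square root:
Vp = sqrt(48992673.9927) = 6999.48 m/s

6999.48


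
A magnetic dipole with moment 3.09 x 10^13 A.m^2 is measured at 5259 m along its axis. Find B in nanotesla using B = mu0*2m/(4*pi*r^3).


m = 3.09 x 10^13 = 30900000000000 A.m^2
2m = 61800000000000 A.m^2
r^3 = 5259^3 = 145448588979
B = (4pi*10^-7) * 61800000000000 / (4*pi * 145448588979) * 1e9
= 77660170.39674 / 1827760874445.71 * 1e9
= 42489.24 nT

42489.24


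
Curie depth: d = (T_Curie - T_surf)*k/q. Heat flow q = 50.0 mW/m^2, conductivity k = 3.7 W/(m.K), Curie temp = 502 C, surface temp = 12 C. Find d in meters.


T_Curie - T_surf = 502 - 12 = 490 C
Convert q to W/m^2: 50.0 mW/m^2 = 0.05 W/m^2
d = 490 * 3.7 / 0.05 = 36260.0 m

36260.0


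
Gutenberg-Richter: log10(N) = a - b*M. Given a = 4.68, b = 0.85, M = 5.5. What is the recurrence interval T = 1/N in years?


log10(N) = 4.68 - 0.85*5.5 = 0.005
N = 10^0.005 = 1.011579
T = 1/N = 1/1.011579 = 0.9886 years

0.9886


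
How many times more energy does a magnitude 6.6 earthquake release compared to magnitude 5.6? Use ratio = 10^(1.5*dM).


M2 - M1 = 6.6 - 5.6 = 1.0
1.5 * 1.0 = 1.5
ratio = 10^1.5 = 31.62

31.62


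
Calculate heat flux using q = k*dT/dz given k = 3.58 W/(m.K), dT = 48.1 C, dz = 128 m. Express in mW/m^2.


q = k * dT / dz * 1000
= 3.58 * 48.1 / 128 * 1000
= 1.345297 * 1000
= 1345.2969 mW/m^2

1345.2969


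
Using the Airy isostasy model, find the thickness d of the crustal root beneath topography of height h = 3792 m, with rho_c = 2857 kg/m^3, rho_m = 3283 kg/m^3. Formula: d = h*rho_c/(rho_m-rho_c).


rho_m - rho_c = 3283 - 2857 = 426
d = 3792 * 2857 / 426
= 10833744 / 426
= 25431.32 m

25431.32


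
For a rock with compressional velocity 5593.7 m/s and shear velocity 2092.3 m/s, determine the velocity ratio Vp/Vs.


Vp/Vs = 5593.7 / 2092.3
= 2.6735

2.6735


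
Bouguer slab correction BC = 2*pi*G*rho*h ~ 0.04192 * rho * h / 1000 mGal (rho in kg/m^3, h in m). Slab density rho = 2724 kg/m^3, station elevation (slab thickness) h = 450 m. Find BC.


BC = 0.04192 * rho * h / 1000
= 0.04192 * 2724 * 450 / 1000
= 51.3855 mGal

51.3855


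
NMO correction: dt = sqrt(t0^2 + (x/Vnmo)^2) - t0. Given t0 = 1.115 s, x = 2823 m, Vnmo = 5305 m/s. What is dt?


x/Vnmo = 2823/5305 = 0.532139
(x/Vnmo)^2 = 0.283172
t0^2 = 1.243225
sqrt(1.243225 + 0.283172) = 1.235475
dt = 1.235475 - 1.115 = 0.120475

0.120475


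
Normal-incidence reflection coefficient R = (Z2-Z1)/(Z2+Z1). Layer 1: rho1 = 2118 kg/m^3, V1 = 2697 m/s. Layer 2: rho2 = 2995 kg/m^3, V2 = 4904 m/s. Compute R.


Z1 = 2118 * 2697 = 5712246
Z2 = 2995 * 4904 = 14687480
R = (14687480 - 5712246) / (14687480 + 5712246) = 8975234 / 20399726 = 0.44

0.44


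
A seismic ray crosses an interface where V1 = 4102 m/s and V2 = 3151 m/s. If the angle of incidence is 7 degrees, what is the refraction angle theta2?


sin(theta1) = sin(7 deg) = 0.121869
sin(theta2) = V2/V1 * sin(theta1) = 3151/4102 * 0.121869 = 0.093615
theta2 = arcsin(0.093615) = 5.3716 degrees

5.3716


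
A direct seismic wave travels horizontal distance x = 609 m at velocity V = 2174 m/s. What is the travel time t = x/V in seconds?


t = x / V
= 609 / 2174
= 0.2801 s

0.2801


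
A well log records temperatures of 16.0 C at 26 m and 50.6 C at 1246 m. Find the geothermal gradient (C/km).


dT = 50.6 - 16.0 = 34.6 C
dz = 1246 - 26 = 1220 m
gradient = dT/dz * 1000 = 34.6/1220 * 1000 = 28.3607 C/km

28.3607


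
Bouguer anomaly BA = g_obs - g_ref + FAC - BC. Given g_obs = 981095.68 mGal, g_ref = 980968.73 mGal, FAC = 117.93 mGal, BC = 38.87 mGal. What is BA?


BA = g_obs - g_ref + FAC - BC
= 981095.68 - 980968.73 + 117.93 - 38.87
= 206.01 mGal

206.01


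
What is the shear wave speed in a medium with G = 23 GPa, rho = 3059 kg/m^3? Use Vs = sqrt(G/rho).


Convert G to Pa: G = 23e9 Pa
Compute G/rho = 23e9 / 3059 = 7518796.9925
Vs = sqrt(7518796.9925) = 2742.04 m/s

2742.04


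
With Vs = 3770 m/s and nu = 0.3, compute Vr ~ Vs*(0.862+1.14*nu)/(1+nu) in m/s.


Numerator factor = 0.862 + 1.14*0.3 = 1.204
Denominator = 1 + 0.3 = 1.3
Vr = 3770 * 1.204 / 1.3 = 3491.6 m/s

3491.6


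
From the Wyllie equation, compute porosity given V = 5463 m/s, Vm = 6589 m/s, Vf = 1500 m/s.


1/V - 1/Vm = 1/5463 - 1/6589 = 3.128e-05
1/Vf - 1/Vm = 1/1500 - 1/6589 = 0.0005149
phi = 3.128e-05 / 0.0005149 = 0.0608

0.0608


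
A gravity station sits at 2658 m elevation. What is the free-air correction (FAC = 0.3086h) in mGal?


FAC = 0.3086 * h
= 0.3086 * 2658
= 820.2588 mGal

820.2588


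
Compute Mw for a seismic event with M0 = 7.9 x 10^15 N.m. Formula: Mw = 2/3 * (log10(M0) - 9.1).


log10(M0) = log10(7.9 x 10^15) = 15.8976
Mw = 2/3 * (15.8976 - 9.1)
= 2/3 * 6.7976
= 4.53

4.53


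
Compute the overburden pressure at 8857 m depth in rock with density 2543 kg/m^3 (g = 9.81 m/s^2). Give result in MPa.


P = rho * g * z / 1e6
= 2543 * 9.81 * 8857 / 1e6
= 220954073.31 / 1e6
= 220.9541 MPa

220.9541


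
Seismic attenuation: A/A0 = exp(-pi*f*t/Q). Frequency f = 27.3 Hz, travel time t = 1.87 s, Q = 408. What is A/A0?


pi*f*t/Q = pi*27.3*1.87/408 = 0.393092
A/A0 = exp(-0.393092) = 0.674967

0.674967


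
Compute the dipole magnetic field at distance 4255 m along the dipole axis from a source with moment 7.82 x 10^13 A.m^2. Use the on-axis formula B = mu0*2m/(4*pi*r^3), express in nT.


m = 7.82 x 10^13 = 78200000000000 A.m^2
2m = 156400000000000 A.m^2
r^3 = 4255^3 = 77036881375
B = (4pi*10^-7) * 156400000000000 / (4*pi * 77036881375) * 1e9
= 196538036.408577 / 968074002332.67 * 1e9
= 203019.641 nT

203019.641


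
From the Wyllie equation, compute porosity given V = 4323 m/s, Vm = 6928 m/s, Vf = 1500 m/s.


1/V - 1/Vm = 1/4323 - 1/6928 = 8.698e-05
1/Vf - 1/Vm = 1/1500 - 1/6928 = 0.00052232
phi = 8.698e-05 / 0.00052232 = 0.1665

0.1665


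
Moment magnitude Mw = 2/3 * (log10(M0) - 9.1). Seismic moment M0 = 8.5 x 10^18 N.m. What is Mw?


log10(M0) = log10(8.5 x 10^18) = 18.9294
Mw = 2/3 * (18.9294 - 9.1)
= 2/3 * 9.8294
= 6.55

6.55


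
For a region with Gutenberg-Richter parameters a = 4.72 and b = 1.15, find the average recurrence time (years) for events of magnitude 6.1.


log10(N) = 4.72 - 1.15*6.1 = -2.295
N = 10^-2.295 = 0.00507
T = 1/N = 1/0.00507 = 197.2423 years

197.2423


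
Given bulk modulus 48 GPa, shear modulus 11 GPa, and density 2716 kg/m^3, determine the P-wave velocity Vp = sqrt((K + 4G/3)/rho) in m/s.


First compute the effective modulus:
K + 4G/3 = 48e9 + 4*11e9/3 = 62666666666.67 Pa
Then divide by density:
62666666666.67 / 2716 = 23073146.7845 Pa/(kg/m^3)
Take the square root:
Vp = sqrt(23073146.7845) = 4803.45 m/s

4803.45


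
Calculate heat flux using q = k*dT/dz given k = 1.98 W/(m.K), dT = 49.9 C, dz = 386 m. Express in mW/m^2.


q = k * dT / dz * 1000
= 1.98 * 49.9 / 386 * 1000
= 0.255964 * 1000
= 255.9637 mW/m^2

255.9637
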